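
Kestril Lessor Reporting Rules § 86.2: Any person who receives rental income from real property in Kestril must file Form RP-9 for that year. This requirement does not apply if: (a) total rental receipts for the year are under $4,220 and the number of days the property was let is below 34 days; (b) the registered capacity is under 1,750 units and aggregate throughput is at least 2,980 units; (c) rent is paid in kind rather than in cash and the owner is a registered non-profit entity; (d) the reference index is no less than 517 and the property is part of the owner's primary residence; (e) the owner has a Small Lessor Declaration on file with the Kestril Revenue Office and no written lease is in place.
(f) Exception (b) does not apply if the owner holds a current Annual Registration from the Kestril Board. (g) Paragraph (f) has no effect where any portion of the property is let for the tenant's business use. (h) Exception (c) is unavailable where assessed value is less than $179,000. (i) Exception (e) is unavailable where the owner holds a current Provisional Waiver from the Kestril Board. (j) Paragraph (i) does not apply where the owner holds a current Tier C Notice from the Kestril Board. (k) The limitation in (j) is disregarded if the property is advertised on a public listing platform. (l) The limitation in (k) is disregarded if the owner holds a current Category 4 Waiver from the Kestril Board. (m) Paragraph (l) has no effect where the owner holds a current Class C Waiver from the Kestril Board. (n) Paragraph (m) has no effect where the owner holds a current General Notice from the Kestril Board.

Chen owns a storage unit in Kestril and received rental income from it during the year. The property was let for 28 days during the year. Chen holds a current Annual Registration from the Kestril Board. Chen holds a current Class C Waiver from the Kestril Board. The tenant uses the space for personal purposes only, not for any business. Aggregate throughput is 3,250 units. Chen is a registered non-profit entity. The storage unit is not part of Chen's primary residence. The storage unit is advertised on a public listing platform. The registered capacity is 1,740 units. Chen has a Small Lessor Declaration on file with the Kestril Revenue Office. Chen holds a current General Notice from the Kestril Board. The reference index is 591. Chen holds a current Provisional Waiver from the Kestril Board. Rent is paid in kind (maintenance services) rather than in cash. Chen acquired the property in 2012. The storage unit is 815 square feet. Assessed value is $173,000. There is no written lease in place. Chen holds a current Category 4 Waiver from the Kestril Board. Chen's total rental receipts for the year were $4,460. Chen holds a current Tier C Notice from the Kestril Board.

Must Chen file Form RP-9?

Exception (a) fails — total rental receipts for the year are $4,460, not under $4,220.
All of (b)'s requirements are met (the registered capacity is 1,740 units, under the 1,750 units limit; aggregate throughput is 3,250 units, meeting the 2,980 units threshold). Turning to paragraphs (f)–(g): (f) operates against (b): a current Annual Registration is held. (g) is not triggered (the space is used for personal purposes only), so (f) stands. Exception (b) does not apply.
Exception (c)'s conditions are all satisfied: rent is paid in kind; Chen is a registered non-profit. Turning to paragraph (h): (h) is engaged — assessed value is $173,000, less than the $179,000 limit. Exception (c) does not apply.
Exception (d) does not apply: the storage unit is not part of the primary residence.
All of (e)'s requirements are met (a Small Lessor Declaration is on file; there is no written lease). Applying paragraphs (i)–(n): (i) would limit (e) — a current Provisional Waiver is held — but (j) sets (i) aside: (j) operates against (i): a current Tier C Notice is held. (k) operates (the property is publicly advertised), but is displaced by (l): (l) is triggered — a current Category 4 Waiver is held. (m) would limit (l) — a current Class C Waiver is held — but (n) sets (m) aside: (n) applies — a current General Notice is held. (e) remains available.

No — exception (e) applies; Chen is not required to file Form RP-9.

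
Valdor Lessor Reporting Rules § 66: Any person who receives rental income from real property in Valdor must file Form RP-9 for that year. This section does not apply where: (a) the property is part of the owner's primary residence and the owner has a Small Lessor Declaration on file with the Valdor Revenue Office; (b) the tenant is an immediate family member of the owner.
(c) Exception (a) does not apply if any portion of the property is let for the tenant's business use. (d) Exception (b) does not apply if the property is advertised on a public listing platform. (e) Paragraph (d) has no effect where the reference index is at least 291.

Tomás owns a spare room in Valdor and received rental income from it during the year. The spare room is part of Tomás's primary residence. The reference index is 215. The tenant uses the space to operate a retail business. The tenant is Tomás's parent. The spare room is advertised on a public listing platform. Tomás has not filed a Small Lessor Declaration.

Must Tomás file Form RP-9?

Exception (a) requires that the owner has a Small Lessor Declaration on file with the Valdor Revenue Office; but no Small Lessor Declaration is on file, so (a) is unavailable.
All of (b)'s requirements are met (the tenant is an immediate family member). Turning to paragraphs (d)–(e): (d) operates against (b): the property is publicly advertised. (e) is not engaged (the reference index is 215, short of 291), so (d) stands. So (b) is unavailable.
None of the exceptions is available; § 66 applies in full.

Yes — Tomás must file Form RP-9.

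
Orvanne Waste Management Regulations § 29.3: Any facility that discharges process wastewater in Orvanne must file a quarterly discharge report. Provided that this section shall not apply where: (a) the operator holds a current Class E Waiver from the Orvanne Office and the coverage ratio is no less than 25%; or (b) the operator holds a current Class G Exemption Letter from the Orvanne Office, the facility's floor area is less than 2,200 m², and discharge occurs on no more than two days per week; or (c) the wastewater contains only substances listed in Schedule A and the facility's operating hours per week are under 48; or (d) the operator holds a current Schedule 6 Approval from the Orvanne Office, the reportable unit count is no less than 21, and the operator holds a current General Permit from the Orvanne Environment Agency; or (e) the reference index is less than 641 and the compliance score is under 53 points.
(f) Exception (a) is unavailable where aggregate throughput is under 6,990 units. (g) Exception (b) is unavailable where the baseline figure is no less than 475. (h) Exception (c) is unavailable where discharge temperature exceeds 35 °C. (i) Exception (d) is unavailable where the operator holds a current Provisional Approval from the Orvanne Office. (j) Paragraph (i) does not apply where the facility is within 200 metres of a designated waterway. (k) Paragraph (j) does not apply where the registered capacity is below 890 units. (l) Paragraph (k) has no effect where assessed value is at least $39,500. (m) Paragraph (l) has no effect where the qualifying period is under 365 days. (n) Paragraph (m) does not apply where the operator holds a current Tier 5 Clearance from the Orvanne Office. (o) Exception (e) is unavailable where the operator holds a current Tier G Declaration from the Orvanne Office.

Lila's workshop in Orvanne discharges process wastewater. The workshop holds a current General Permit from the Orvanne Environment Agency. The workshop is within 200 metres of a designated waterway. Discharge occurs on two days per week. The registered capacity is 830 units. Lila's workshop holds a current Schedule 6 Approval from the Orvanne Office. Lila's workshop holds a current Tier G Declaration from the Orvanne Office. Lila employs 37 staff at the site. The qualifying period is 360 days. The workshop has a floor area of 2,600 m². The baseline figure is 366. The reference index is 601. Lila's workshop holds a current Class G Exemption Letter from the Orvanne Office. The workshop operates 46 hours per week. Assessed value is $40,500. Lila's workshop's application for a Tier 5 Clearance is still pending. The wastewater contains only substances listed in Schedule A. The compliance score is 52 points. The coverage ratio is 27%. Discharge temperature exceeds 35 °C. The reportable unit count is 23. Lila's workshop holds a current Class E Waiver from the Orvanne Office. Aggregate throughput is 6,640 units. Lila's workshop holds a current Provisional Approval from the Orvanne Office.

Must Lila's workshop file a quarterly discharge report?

Yes — Lila's workshop must file a quarterly discharge report.

Exception (a): a current Class E Waiver is held; the coverage ratio is 27%, meeting the 25% threshold — every condition holds. However, paragraph (f) must be considered: (f) operates against (a): aggregate throughput is 6,640 units, under the 6,990 units limit. (a) is therefore removed.
Exception (b) does not apply: the facility's floor area is 2,600 m², not less than 2,200 m².
All of (c)'s requirements are met (the wastewater is Schedule-A-only; the facility's operating hours per week are 46, under the 48 limit). Turning to paragraph (h): (h) operates against (c): discharge temperature exceeds 35 °C. (c) is therefore removed.
Exception (d)'s conditions are all satisfied: a current Schedule 6 Approval is held; the reportable unit count is 23, meeting the 21 threshold; a current General Permit is held. But applying paragraphs (i)–(n): (i) operates against (d): a current Provisional Approval is held. (j) would limit (i) — the workshop is within 200 m of a designated waterway — but (k) sets (j) aside: (k) is engaged — the registered capacity is 830 units, below the 890 units limit. (l) operates (assessed value is $40,500, meeting the $39,500 threshold), but is set aside by (m): (m) applies — the qualifying period is 360 days, under the 365 days limit. (n), which would lift (m), does not operate here — there is no Tier 5 Clearance in force. Exception (d) does not apply.
Exception (e) is satisfied on its face — the reference index is 601, less than the 641 limit; the compliance score is 52 points, under the 53 points limit. Turning to paragraph (o): (o) operates against (e): a current Tier G Declaration is held. (e) is therefore removed.
No exception applies. The general rule governs.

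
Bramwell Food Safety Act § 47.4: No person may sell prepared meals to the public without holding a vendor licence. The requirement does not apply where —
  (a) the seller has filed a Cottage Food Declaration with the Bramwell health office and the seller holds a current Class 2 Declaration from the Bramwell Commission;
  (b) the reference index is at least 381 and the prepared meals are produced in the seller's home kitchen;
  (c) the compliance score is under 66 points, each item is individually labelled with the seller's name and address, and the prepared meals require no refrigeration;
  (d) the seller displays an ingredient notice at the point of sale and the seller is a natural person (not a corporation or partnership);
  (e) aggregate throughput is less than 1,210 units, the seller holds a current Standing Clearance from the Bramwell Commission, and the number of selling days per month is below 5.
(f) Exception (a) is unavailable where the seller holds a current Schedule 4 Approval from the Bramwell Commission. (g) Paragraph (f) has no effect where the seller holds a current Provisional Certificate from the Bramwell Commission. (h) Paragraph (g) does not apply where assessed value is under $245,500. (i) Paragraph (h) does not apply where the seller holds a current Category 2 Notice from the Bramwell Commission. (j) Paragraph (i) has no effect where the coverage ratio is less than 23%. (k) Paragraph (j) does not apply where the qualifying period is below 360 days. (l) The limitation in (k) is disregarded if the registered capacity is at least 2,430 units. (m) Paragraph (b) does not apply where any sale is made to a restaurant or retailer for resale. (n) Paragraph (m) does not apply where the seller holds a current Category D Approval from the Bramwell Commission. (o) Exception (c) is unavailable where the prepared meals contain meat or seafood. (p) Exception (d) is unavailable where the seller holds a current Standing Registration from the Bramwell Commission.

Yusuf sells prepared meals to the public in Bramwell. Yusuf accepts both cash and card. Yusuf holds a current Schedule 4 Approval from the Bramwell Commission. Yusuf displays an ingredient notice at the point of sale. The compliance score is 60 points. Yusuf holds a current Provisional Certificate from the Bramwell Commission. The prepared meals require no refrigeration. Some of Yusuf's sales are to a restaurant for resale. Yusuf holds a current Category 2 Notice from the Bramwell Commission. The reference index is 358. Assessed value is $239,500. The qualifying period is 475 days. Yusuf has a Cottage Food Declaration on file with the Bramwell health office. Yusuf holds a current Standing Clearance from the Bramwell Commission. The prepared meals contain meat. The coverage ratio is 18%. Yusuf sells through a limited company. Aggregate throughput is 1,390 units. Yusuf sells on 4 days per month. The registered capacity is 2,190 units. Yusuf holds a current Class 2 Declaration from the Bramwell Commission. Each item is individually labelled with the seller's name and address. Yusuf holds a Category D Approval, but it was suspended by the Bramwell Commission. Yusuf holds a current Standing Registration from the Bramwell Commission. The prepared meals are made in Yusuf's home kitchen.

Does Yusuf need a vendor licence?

All of (a)'s requirements are met (a Cottage Food Declaration is on file; a current Class 2 Declaration is held). But applying paragraphs (f)–(l): (f) operates against (a): a current Schedule 4 Approval is held. (g) would limit (f) — a current Provisional Certificate is held — but (h) sets (g) aside: (h) operates — assessed value is $239,500, under the $245,500 limit. (i) is engaged (a current Category 2 Notice is held), but is itself disapplied by (j): (j) operates against (i): the coverage ratio is 18%, less than the 23% limit. (k) does not operate here (the qualifying period is 475 days, not below 360 days), so (j) stands. So (a) is unavailable.
Exception (b) fails — the reference index is 358, short of 381.
Exception (c)'s conditions are all satisfied: the compliance score is 60 points, under the 66 points limit; items are individually labelled; the prepared meals are shelf-stable. Turning to paragraph (o): (o) applies — the prepared meals contain meat. Exception (c) does not apply.
Exception (d) fails — the seller operates through a limited company.
Exception (e) fails — aggregate throughput is 1,390 units, not less than 1,210 units.
No exception is made out. Yusuf falls within the general rule.

Yes — Yusuf must hold a vendor licence.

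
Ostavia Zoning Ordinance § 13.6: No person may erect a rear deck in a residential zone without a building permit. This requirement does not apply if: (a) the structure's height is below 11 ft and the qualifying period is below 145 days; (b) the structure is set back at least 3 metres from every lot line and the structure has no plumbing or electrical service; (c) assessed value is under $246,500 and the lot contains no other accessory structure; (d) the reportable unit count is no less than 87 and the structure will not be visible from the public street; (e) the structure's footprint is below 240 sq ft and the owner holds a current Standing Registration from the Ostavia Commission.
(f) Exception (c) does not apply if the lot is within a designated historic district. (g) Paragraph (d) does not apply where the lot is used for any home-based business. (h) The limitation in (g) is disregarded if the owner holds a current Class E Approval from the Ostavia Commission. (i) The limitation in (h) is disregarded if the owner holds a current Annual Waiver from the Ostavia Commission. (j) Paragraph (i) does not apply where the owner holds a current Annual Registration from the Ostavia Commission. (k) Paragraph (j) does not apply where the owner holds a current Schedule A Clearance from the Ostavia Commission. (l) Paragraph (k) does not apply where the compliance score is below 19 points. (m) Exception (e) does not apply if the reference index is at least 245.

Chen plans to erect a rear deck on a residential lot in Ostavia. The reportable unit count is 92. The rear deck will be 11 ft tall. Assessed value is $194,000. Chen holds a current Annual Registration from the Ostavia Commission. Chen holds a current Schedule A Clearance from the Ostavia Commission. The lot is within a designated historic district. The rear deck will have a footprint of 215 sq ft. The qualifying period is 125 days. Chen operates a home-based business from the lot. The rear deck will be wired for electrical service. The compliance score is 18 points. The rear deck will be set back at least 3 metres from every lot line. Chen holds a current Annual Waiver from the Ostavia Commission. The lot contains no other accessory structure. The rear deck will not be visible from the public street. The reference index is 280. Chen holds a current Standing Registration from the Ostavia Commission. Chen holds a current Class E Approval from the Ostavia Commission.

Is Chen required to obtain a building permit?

Exception (a) does not apply: the structure's height is 11 ft, not below 11 ft.
Exception (b) does not apply: electrical service is planned.
All of (c)'s requirements are met (assessed value is $194,000, under the $246,500 limit; the lot has no other accessory structure). However, paragraph (f) must be considered: (f) operates against (c): the lot is in a historic district. So (c) is unavailable.
Exception (d): the reportable unit count is 92, meeting the 87 threshold; the structure will not be visible from the street — every condition holds. Considering the limiting provisions: (g) would limit (d) — a home-based business operates on the lot — but (h) sets (g) aside: (h) operates against (g): a current Class E Approval is held. (i) would limit (h) — a current Annual Waiver is held — but (j) sets (i) aside: (j) operates against (i): a current Annual Registration is held. (k) is engaged (a current Schedule A Clearance is held), but is itself disapplied by (l): (l) operates against (k): the compliance score is 18 points, below the 19 points limit. Exception (d) stands.
Exception (e)'s conditions are all satisfied: the structure's footprint is 215 sq ft, below the 240 sq ft limit; a current Standing Registration is held. But: (m) operates against (e): the reference index is 280, meeting the 245 threshold. Exception (e) does not apply.

No — exception (d) applies; Chen does not need a building permit.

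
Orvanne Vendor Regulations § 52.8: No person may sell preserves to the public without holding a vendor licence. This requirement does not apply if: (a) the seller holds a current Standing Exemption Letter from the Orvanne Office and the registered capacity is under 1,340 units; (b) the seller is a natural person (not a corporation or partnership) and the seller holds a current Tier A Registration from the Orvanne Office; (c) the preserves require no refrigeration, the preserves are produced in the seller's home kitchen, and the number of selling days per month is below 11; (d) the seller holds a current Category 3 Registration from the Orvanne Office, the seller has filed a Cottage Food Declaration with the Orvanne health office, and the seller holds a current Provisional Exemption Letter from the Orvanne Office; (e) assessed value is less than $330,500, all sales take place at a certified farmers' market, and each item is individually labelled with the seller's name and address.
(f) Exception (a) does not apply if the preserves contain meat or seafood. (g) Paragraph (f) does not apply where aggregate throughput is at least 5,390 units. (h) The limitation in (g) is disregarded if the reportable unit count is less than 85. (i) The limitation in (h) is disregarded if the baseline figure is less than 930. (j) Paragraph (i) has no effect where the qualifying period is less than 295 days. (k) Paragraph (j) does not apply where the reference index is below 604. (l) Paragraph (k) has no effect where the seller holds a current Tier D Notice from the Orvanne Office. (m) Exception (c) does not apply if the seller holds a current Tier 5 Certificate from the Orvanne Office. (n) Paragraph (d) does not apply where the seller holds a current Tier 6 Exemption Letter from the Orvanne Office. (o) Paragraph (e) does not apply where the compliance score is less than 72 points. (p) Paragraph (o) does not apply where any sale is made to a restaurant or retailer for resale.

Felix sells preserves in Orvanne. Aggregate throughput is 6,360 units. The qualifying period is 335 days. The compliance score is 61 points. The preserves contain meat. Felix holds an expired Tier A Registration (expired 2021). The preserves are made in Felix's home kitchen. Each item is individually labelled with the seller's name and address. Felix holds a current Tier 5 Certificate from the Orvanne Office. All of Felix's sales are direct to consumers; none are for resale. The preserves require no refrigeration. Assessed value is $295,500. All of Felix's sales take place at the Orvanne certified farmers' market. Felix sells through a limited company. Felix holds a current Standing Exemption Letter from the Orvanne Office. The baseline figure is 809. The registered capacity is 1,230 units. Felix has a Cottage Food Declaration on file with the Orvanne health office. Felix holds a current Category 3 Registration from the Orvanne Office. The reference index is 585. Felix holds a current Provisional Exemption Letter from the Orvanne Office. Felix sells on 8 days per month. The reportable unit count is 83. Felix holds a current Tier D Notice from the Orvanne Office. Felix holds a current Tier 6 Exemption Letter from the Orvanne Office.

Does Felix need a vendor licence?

Exception (a): a current Standing Exemption Letter is held; the registered capacity is 1,230 units, under the 1,340 units limit — every condition holds. Considering the limiting provisions: (f) would limit (a) — the preserves contain meat — but (g) sets (f) aside: (g) operates against (f): aggregate throughput is 6,360 units, meeting the 5,390 units threshold. (h) would limit (g) — the reportable unit count is 83, less than the 85 limit — but (i) sets (h) aside: (i) operates against (h): the baseline figure is 809, less than the 930 limit. (j) is inapplicable (the qualifying period is 335 days, not less than 295 days), so (i) stands. (a) remains available.
Exception (b) requires that the seller is a natural person (not a corporation or partnership); but the seller operates through a limited company, so (b) is unavailable.
Exception (c) is satisfied on its face — the preserves are shelf-stable; the preserves are home-kitchen produced; the number of selling days per month is 8, below the 11 limit. However, paragraph (m) must be considered: (m) is engaged — a current Tier 5 Certificate is held. So (c) is unavailable.
Exception (d): a current Category 3 Registration is held; a Cottage Food Declaration is on file; a current Provisional Exemption Letter is held — every condition holds. However, paragraph (n) must be considered: (n) operates against (d): a current Tier 6 Exemption Letter is held. (d) is therefore removed.
All of (e)'s requirements are met (assessed value is $295,500, less than the $330,500 limit; all sales are at a certified farmers' market; items are individually labelled). But: (o) operates against (e): the compliance score is 61 points, less than the 72 points limit. (p) is not engaged (no sales are for resale), so (o) stands. Exception (e) does not apply.

No — exception (a) applies; Felix is not required to hold a vendor licence.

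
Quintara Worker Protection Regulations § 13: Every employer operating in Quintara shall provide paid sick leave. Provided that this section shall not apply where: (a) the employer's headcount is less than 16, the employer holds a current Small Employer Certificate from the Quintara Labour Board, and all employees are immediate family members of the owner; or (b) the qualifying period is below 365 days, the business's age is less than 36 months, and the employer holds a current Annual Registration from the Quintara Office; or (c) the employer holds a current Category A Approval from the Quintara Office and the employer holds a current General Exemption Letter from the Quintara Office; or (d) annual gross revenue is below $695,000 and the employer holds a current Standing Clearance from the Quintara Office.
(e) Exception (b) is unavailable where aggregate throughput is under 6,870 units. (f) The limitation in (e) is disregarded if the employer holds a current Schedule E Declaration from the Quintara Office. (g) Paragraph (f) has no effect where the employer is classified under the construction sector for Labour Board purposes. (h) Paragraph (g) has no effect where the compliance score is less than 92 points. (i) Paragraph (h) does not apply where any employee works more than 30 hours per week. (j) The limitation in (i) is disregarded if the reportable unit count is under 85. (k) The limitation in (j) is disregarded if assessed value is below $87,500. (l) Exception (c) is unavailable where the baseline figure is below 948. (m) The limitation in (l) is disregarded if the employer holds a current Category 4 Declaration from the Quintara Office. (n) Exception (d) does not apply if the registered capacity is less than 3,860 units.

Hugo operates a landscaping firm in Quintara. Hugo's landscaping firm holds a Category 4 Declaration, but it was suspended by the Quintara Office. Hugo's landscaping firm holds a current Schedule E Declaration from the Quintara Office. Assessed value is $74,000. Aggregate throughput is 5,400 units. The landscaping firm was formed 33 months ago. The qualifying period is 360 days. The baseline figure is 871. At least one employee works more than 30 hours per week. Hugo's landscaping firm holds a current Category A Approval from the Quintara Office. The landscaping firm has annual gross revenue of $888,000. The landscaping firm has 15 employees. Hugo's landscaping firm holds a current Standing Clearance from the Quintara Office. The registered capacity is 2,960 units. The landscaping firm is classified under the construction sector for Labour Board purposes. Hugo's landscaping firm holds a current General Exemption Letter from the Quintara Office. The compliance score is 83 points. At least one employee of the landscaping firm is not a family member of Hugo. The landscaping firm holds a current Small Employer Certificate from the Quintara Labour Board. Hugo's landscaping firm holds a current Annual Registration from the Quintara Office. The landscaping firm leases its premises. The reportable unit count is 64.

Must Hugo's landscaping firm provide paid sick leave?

Yes — Hugo's landscaping firm must provide paid sick leave.

Exception (a) does not apply: at least one employee is not a family member.
Exception (b): the qualifying period is 360 days, below the 365 days limit; the business's age is 33 months, less than the 36 months limit; a current Annual Registration is held — every condition holds. But applying paragraphs (e)–(k): (e) operates against (b): aggregate throughput is 5,400 units, under the 6,870 units limit. (f) would limit (e) — a current Schedule E Declaration is held — but (g) sets (f) aside: (g) operates against (f): the landscaping firm is classified under the construction sector. (h) operates (the compliance score is 83 points, less than the 92 points limit), but is overridden by (i): (i) operates against (h): at least one employee exceeds 30 hours/week. (j) operates (the reportable unit count is 64, under the 85 limit), but is set aside by (k): (k) operates against (j): assessed value is $74,000, below the $87,500 limit. (b) is therefore removed.
Exception (c)'s conditions are all satisfied: a current Category A Approval is held; a current General Exemption Letter is held. However, paragraphs (l)–(m) must be considered: (l) operates against (c): the baseline figure is 871, below the 948 limit. (m) is inapplicable (the Category 4 Declaration is not current), so (l) stands. So (c) is unavailable.
Exception (d) does not apply: annual gross revenue is $888,000, not below $695,000.
None of the exceptions is available; § 13 applies in full.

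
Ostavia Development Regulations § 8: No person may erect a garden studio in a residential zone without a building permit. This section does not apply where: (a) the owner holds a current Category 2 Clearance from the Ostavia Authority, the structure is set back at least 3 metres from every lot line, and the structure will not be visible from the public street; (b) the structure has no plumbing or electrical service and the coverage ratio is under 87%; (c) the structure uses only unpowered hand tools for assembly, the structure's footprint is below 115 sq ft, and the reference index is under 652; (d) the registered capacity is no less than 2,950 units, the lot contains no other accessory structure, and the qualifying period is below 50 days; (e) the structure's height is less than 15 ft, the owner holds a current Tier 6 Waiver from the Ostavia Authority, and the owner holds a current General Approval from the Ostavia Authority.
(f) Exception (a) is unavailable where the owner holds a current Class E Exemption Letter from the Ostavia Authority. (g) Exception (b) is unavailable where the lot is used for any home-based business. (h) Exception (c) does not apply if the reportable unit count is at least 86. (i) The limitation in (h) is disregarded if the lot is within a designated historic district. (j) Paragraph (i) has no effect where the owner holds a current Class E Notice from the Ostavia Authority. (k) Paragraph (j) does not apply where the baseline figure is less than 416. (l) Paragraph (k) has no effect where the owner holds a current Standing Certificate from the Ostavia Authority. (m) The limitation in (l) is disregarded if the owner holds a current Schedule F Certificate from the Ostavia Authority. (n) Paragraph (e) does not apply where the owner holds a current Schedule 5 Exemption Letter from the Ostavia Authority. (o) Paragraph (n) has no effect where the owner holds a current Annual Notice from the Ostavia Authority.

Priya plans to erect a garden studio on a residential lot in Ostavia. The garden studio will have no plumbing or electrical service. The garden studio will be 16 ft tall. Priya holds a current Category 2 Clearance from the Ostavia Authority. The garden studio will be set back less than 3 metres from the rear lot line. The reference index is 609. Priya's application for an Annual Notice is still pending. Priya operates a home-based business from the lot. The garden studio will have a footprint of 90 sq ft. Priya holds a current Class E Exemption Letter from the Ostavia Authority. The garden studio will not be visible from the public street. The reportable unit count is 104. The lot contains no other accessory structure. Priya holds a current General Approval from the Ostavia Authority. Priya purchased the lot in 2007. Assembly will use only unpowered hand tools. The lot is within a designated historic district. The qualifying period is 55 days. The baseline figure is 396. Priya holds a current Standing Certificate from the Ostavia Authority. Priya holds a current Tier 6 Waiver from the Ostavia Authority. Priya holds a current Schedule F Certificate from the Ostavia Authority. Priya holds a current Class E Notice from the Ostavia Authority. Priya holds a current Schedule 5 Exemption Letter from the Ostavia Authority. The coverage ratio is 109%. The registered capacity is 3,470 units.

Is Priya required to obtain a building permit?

Exception (a) does not apply: the rear setback is under 3 m.
Exception (b) does not apply: the coverage ratio is 109%, not under 87%.
Exception (c)'s conditions are all satisfied: assembly uses only hand tools; the structure's footprint is 90 sq ft, below the 115 sq ft limit; the reference index is 609, under the 652 limit. As to paragraphs (h)–(m): (h) would limit (c) — the reportable unit count is 104, meeting the 86 threshold — but (i) sets (h) aside: (i) operates against (h): the lot is in a historic district. (j) operates (a current Class E Notice is held), but yields to (k): (k) operates — the baseline figure is 396, less than the 416 limit. (l) would limit (k) — a current Standing Certificate is held — but (m) sets (l) aside: (m) operates — a current Schedule F Certificate is held. So (c) applies.
Exception (d) fails — the qualifying period is 55 days, not below 50 days.
Exception (e) requires that the structure's height is less than 15 ft; but the structure's height is 16 ft, not less than 15 ft, so (e) is unavailable.

No — exception (c) applies; Priya does not need a building permit.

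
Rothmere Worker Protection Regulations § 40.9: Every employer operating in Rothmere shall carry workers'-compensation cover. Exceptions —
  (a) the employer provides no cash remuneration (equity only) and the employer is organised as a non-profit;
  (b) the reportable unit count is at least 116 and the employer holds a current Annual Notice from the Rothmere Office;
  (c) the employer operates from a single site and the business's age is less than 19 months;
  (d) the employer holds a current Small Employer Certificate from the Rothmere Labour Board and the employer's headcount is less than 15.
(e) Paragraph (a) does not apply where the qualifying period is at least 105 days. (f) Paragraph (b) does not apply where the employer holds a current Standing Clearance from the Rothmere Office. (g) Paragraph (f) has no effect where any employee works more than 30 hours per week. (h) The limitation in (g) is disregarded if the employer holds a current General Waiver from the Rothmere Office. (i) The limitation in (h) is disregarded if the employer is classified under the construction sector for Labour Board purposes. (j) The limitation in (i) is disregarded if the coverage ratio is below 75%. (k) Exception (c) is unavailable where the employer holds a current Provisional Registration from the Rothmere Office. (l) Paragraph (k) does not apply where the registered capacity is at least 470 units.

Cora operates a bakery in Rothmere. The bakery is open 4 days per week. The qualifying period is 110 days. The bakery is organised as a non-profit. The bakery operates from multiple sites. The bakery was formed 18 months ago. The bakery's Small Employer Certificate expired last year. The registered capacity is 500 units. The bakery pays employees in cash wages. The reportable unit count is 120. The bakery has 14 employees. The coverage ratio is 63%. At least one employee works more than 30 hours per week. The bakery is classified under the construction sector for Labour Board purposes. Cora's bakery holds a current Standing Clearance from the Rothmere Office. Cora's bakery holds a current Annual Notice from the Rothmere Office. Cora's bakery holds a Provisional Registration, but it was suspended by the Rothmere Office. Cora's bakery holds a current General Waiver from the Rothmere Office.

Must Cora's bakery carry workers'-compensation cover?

Exception (a) fails — employees are paid cash wages.
Exception (b)'s conditions are all satisfied: the reportable unit count is 120, meeting the 116 threshold; a current Annual Notice is held. But: (f) operates against (b): a current Standing Clearance is held. (g) is engaged (at least one employee exceeds 30 hours/week), but is set aside by (h): (h) operates against (g): a current General Waiver is held. (i) would limit (h) — the bakery is classified under the construction sector — but (j) sets (i) aside: (j) is triggered — the coverage ratio is 63%, below the 75% limit. So (b) is unavailable.
Exception (c) requires that the employer operates from a single site; but the employer operates from multiple sites, so (c) is unavailable.
Exception (d) does not apply: the Small Employer Certificate has expired.
None of the exceptions is available; § 40.9 applies in full.

Yes — Cora's bakery must carry workers'-compensation cover.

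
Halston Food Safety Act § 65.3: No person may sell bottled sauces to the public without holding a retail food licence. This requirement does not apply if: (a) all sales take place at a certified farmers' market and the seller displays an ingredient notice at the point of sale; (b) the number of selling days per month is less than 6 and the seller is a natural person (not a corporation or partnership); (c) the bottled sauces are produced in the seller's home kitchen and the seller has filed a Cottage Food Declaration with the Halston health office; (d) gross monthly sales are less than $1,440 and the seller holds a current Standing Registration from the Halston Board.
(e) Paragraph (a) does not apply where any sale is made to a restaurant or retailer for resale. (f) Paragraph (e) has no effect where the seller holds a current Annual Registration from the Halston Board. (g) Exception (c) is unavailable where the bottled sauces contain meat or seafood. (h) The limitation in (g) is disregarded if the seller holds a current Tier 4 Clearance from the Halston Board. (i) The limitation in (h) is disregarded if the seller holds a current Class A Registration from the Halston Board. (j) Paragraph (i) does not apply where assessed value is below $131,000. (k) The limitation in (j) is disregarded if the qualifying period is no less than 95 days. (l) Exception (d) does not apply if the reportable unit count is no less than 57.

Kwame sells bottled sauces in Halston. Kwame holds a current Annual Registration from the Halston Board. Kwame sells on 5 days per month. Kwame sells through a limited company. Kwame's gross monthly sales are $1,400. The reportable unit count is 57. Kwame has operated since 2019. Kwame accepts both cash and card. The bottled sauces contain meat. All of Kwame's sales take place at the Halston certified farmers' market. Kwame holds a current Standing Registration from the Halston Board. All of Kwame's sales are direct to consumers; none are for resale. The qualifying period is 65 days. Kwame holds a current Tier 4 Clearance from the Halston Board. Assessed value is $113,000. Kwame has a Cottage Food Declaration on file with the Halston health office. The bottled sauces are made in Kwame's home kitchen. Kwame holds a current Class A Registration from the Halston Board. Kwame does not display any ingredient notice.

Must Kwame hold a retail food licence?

No — exception (c) applies; Kwame is not required to hold a retail food licence.

Exception (a) fails — no ingredient notice is displayed.
Exception (b) does not apply: the seller operates through a limited company.
Exception (c)'s conditions are all satisfied: the bottled sauces are home-kitchen produced; a Cottage Food Declaration is on file. Considering the limiting provisions: (g) would limit (c) — the bottled sauces contain meat — but (h) sets (g) aside: (h) operates — a current Tier 4 Clearance is held. (i) would limit (h) — a current Class A Registration is held — but (j) sets (i) aside: (j) is triggered — assessed value is $113,000, below the $131,000 limit. (k), which would lift (j), is not engaged — the qualifying period is 65 days, short of 95 days. So (c) applies.
Exception (d) is satisfied on its face — gross monthly sales are $1,400, less than the $1,440 limit; a current Standing Registration is held. However, paragraph (l) must be considered: (l) operates — the reportable unit count is 57, meeting the 57 threshold. Exception (d) does not apply.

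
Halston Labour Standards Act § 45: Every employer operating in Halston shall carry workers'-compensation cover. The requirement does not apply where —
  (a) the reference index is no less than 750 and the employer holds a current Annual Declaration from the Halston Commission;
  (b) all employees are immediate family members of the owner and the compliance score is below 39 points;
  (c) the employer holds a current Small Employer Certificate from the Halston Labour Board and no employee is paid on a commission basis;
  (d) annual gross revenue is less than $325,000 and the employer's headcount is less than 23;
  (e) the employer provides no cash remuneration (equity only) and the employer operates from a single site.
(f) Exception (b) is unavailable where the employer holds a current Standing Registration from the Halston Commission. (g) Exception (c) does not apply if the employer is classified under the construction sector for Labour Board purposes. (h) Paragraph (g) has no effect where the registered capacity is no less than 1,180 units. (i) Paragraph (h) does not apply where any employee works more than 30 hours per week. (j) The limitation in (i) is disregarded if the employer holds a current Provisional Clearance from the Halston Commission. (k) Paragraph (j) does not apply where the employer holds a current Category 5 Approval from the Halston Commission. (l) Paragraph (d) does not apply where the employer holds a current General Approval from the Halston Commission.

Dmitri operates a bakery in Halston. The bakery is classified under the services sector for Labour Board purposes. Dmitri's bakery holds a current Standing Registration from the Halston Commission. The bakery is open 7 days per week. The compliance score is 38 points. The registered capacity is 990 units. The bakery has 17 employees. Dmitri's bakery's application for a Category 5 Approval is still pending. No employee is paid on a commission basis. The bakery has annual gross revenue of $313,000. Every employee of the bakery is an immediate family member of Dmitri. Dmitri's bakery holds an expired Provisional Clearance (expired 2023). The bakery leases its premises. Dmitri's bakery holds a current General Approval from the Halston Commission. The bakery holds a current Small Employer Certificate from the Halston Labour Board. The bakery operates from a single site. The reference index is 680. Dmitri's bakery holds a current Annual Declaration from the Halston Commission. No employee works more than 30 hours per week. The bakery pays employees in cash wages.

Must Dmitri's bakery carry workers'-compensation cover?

Exception (a) requires that the reference index is no less than 750; but the reference index is 680, short of 750, so (a) is unavailable.
Exception (b): every employee is an immediate family member; the compliance score is 38 points, below the 39 points limit — every condition holds. Turning to paragraph (f): (f) is triggered — a current Standing Registration is held. (b) is therefore removed.
Exception (c): a current Small Employer Certificate is held; no employee is paid on commission — every condition holds. As to paragraphs (g)–(k): (g), which would limit (c), is not triggered: the bakery is classified under the services sector. (c) remains available.
All of (d)'s requirements are met (annual gross revenue is $313,000, less than the $325,000 limit; the employer's headcount is 17, less than the 23 limit). However, paragraph (l) must be considered: (l) operates against (d): a current General Approval is held. (d) is therefore removed.
Exception (e) does not apply: employees are paid cash wages.

No — exception (c) applies; Dmitri's bakery is not required to carry workers'-compensation cover.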